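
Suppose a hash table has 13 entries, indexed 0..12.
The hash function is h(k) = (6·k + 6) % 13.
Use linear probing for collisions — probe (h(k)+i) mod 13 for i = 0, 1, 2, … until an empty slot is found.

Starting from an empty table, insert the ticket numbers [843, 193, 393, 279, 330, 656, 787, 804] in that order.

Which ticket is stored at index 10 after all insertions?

330

843 hashes to 7; slot 7 is free → place at 7.
193 hashes to 7; 7 taken → place at 8.
393 hashes to 11; slot 11 is free → place at 11.
279 hashes to 3; slot 3 is free → place at 3.
330 hashes to 10; slot 10 is free → place at 10.
656 hashes to 3; 3 taken → place at 4.
787 hashes to 9; slot 9 is free → place at 9.
804 hashes to 7; 7,8,9,10,11 taken → place at 12.
Table: [_, _, _, 279, 656, _, _, 843, 193, 787, 330, 393, 804]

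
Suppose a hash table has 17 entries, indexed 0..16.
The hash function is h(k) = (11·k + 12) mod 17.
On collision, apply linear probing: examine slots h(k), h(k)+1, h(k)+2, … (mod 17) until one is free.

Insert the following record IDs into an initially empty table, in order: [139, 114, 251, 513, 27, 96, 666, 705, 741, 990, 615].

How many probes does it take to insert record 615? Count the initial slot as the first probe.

Insert 139: h=11, slot 11 empty → index 11.
Insert 114: h=8, slot 8 empty → index 8.
Insert 251: h=2, slot 2 empty → index 2.
Insert 513: h=11, slot 11 occupied → index 12.
Insert 27: h=3, slot 3 empty → index 3.
Insert 96: h=14, slot 14 empty → index 14.
Insert 666: h=11, slots 11,12 occupied → index 13.
Insert 705: h=15, slot 15 empty → index 15.
Insert 741: h=3, slot 3 occupied → index 4.
Insert 990: h=5, slot 5 empty → index 5.
Insert 615: h=11, slots 11,12,13,14,15 occupied → index 16.
Table: [-, -, 251, 27, 741, 990, -, -, 114, -, -, 139, 513, 666, 96, 705, 615]

6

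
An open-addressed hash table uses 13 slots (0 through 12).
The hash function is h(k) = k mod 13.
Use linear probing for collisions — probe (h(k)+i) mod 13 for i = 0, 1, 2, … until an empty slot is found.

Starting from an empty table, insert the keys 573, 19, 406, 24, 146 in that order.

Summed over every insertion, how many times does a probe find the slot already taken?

573: h=1 => slot 1
19: h=6 => slot 6
406: h=3 => slot 3
24: h=11 => slot 11
146: h=3, probe 3,4 => slot 4
Table: [-, 573, -, 406, 146, -, 19, -, -, -, -, 24, -]

1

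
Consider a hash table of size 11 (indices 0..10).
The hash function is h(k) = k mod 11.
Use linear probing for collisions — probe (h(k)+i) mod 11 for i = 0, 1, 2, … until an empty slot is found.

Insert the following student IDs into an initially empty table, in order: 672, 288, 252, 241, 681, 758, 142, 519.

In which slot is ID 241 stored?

0

672: h=1 -> slot 1
288: h=2 -> slot 2
252: h=10 -> slot 10
241: h=10, probe 10,0 -> slot 0
681: h=10, probe 10,0,1,2,3 -> slot 3
758: h=10, probe 10,0,1,2,3,4 -> slot 4
142: h=10, probe 10,0,1,2,3,4,5 -> slot 5
519: h=2, probe 2,3,4,5,6 -> slot 6
Table: [241, 672, 288, 681, 758, 142, 519, _, _, _, 252]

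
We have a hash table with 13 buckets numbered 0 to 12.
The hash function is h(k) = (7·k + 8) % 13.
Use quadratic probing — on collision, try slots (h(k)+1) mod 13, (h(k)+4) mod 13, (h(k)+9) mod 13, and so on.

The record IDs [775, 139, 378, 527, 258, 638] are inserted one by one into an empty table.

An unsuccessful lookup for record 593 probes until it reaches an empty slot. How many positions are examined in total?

2

775: h=12 => slot 12
139: h=6 => slot 6
378: h=2 => slot 2
527: h=5 => slot 5
258: h=7 => slot 7
638: h=2, probe 2,3 => slot 3
Table: [., ., 378, 638, ., 527, 139, 258, ., ., ., ., 775]
Lookup 593: h=12, probe 12,0 → slot 0 empty, not found.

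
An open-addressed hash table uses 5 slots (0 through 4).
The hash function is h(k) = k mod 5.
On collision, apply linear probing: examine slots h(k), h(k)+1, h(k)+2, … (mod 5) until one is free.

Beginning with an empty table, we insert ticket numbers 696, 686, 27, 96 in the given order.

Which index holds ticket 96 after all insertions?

4

696: h=1 => slot 1
686: h=1, probe 1,2 => slot 2
27: h=2, probe 2,3 => slot 3
96: h=1, probe 1,2,3,4 => slot 4
Table: [∅, 696, 686, 27, 96]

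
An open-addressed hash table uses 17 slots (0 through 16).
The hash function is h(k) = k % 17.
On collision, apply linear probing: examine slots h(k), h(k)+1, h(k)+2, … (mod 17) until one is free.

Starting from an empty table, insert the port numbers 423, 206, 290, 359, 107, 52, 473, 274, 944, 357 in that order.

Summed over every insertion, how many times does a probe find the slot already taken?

8

Insert 423: h=15, slot 15 empty => index 15.
Insert 206: h=2, slot 2 empty => index 2.
Insert 290: h=1, slot 1 empty => index 1.
Insert 359: h=2, slot 2 occupied => index 3.
Insert 107: h=5, slot 5 empty => index 5.
Insert 52: h=1, slots 1,2,3 occupied => index 4.
Insert 473: h=14, slot 14 empty => index 14.
Insert 274: h=2, slots 2,3,4,5 occupied => index 6.
Insert 944: h=9, slot 9 empty => index 9.
Insert 357: h=0, slot 0 empty => index 0.
Table: [357, 290, 206, 359, 52, 107, 274, _, _, 944, _, _, _, _, 473, 423, _]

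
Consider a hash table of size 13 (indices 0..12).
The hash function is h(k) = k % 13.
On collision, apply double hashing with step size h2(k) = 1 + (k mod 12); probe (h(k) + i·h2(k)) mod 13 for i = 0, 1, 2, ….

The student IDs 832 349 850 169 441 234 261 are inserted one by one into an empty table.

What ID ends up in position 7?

832 hashes to 0; slot 0 is free → place at 0.
349 hashes to 11; slot 11 is free → place at 11.
850 hashes to 5; slot 5 is free → place at 5.
169 hashes to 0, h2=2; 0 taken → place at 2.
441 hashes to 12; slot 12 is free → place at 12.
234 hashes to 0, h2=7; 0 taken → place at 7.
261 hashes to 1; slot 1 is free → place at 1.
Table: [832, 261, 169, -, -, 850, -, 234, -, -, -, 349, 441]

234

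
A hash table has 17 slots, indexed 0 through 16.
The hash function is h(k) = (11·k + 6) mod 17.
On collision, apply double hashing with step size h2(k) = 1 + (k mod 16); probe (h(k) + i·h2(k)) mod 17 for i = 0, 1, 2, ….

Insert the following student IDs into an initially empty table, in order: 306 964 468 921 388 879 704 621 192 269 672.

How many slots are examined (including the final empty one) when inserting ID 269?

Insert 306: h=6, slot 6 empty → index 6.
Insert 964: h=2, slot 2 empty → index 2.
Insert 468: h=3, slot 3 empty → index 3.
Insert 921: h=5, slot 5 empty → index 5.
Insert 388: h=7, slot 7 empty → index 7.
Insert 879: h=2, h2=16, slot 2 occupied → index 1.
Insert 704: h=15, slot 15 empty → index 15.
Insert 621: h=3, h2=14, slot 3 occupied → index 0.
Insert 192: h=10, slot 10 empty → index 10.
Insert 269: h=7, h2=14, slot 7 occupied → index 4.
Insert 672: h=3, h2=1, slots 3,4,5,6,7 occupied → index 8.
Table: [621, 879, 964, 468, 269, 921, 306, 388, 672, -, 192, -, -, -, -, 704, -]

2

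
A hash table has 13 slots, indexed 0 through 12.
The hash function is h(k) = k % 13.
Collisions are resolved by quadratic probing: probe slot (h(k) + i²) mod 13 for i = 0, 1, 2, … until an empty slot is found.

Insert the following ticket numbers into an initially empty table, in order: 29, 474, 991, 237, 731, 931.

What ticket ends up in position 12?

731

29 hashes to 3; slot 3 is free -> place at 3.
474 hashes to 6; slot 6 is free -> place at 6.
991 hashes to 3; 3 taken -> place at 4.
237 hashes to 3; 3,4 taken -> place at 7.
731 hashes to 3; 3,4,7 taken -> place at 12.
931 hashes to 8; slot 8 is free -> place at 8.
Table: [., ., ., 29, 991, ., 474, 237, 931, ., ., ., 731]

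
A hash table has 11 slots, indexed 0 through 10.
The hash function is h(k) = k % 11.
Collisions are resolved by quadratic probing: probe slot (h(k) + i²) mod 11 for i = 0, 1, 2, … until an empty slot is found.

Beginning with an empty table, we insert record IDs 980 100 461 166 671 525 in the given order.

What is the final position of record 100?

Insert 980: h=1, slot 1 empty => index 1.
Insert 100: h=1, slot 1 occupied => index 2.
Insert 461: h=10, slot 10 empty => index 10.
Insert 166: h=1, slots 1,2 occupied => index 5.
Insert 671: h=0, slot 0 empty => index 0.
Insert 525: h=8, slot 8 empty => index 8.
Table: [671, 980, 100, ∅, ∅, 166, ∅, ∅, 525, ∅, 461]

2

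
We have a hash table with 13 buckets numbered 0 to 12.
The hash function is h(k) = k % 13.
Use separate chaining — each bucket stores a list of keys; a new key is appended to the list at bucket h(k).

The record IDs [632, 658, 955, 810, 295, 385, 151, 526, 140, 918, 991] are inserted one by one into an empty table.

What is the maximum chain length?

5

632 -> bucket 8
658 -> bucket 8 (collision)
955 -> bucket 6
810 -> bucket 4
295 -> bucket 9
385 -> bucket 8 (collision)
151 -> bucket 8 (collision)
526 -> bucket 6 (collision)
140 -> bucket 10
918 -> bucket 8 (collision)
991 -> bucket 3
Final buckets:
0: .
1: .
2: .
3: 991
4: 810
5: .
6: 955 -> 526
7: .
8: 632 -> 658 -> 385 -> 151 -> 918
9: 295
10: 140
11: .
12: .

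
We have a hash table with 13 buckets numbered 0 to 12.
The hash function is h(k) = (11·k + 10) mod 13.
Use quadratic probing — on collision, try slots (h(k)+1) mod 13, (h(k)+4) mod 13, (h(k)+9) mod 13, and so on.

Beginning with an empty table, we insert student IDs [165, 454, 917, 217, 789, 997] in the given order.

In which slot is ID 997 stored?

8

165: h=5 → slot 5
454: h=12 → slot 12
917: h=9 → slot 9
217: h=5, probe 5,6 → slot 6
789: h=5, probe 5,6,9,1 → slot 1
997: h=5, probe 5,6,9,1,8 → slot 8
Table: [., 789, ., ., ., 165, 217, ., 997, 917, ., ., 454]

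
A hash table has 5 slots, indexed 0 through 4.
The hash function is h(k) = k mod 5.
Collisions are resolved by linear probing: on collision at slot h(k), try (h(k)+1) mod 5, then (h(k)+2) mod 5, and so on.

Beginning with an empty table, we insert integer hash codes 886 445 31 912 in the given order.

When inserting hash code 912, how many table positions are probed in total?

886: h=1 => slot 1
445: h=0 => slot 0
31: h=1, probe 1,2 => slot 2
912: h=2, probe 2,3 => slot 3
Table: [445, 886, 31, 912, _]

2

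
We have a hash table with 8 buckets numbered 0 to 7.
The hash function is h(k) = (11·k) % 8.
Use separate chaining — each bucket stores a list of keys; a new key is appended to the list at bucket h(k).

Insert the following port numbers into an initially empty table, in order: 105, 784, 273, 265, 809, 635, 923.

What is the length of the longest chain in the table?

105 → bucket 3
784 → bucket 0
273 → bucket 3 (collision)
265 → bucket 3 (collision)
809 → bucket 3 (collision)
635 → bucket 1
923 → bucket 1 (collision)
Final buckets:
0: 784
1: 635 -> 923
2: _
3: 105 -> 273 -> 265 -> 809
4: _
5: _
6: _
7: _

4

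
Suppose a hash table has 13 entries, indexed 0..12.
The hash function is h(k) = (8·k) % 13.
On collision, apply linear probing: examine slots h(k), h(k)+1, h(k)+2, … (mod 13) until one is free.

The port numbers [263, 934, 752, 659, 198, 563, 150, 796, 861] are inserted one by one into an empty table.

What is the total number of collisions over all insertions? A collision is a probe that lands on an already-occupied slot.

11

Insert 263: h=11, slot 11 empty → index 11.
Insert 934: h=10, slot 10 empty → index 10.
Insert 752: h=10, slots 10,11 occupied → index 12.
Insert 659: h=7, slot 7 empty → index 7.
Insert 198: h=11, slots 11,12 occupied → index 0.
Insert 563: h=6, slot 6 empty → index 6.
Insert 150: h=4, slot 4 empty → index 4.
Insert 796: h=11, slots 11,12,0 occupied → index 1.
Insert 861: h=11, slots 11,12,0,1 occupied → index 2.
Table: [198, 796, 861, —, 150, —, 563, 659, —, —, 934, 263, 752]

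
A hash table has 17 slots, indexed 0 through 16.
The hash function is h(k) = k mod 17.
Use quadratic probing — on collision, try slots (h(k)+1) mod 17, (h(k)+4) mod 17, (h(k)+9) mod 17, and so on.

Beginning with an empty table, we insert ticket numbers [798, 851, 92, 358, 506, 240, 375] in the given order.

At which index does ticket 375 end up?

798 hashes to 16; slot 16 is free → place at 16.
851 hashes to 1; slot 1 is free → place at 1.
92 hashes to 7; slot 7 is free → place at 7.
358 hashes to 1; 1 taken → place at 2.
506 hashes to 13; slot 13 is free → place at 13.
240 hashes to 2; 2 taken → place at 3.
375 hashes to 1; 1,2 taken → place at 5.
Table: [∅, 851, 358, 240, ∅, 375, ∅, 92, ∅, ∅, ∅, ∅, ∅, 506, ∅, ∅, 798]

5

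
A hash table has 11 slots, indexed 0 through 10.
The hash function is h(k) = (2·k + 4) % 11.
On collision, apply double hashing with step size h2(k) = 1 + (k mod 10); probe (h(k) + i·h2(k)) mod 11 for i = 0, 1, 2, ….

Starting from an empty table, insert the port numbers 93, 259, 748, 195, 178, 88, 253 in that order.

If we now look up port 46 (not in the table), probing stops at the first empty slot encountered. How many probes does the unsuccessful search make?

3

Insert 93: h=3, slot 3 empty → index 3.
Insert 259: h=5, slot 5 empty → index 5.
Insert 748: h=4, slot 4 empty → index 4.
Insert 195: h=9, slot 9 empty → index 9.
Insert 178: h=8, slot 8 empty → index 8.
Insert 88: h=4, h2=9, slot 4 occupied → index 2.
Insert 253: h=4, h2=4, slots 4,8 occupied → index 1.
Table: [-, 253, 88, 93, 748, 259, -, -, 178, 195, -]
Lookup 46: h=8, h2=7, probe 8,4,0 → slot 0 empty, not found.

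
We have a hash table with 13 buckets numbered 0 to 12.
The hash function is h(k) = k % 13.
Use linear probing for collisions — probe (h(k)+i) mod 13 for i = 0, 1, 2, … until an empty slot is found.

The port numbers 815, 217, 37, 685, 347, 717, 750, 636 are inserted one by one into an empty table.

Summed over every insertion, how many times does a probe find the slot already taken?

815: h=9 → slot 9
217: h=9, probe 9,10 → slot 10
37: h=11 → slot 11
685: h=9, probe 9,10,11,12 → slot 12
347: h=9, probe 9,10,11,12,0 → slot 0
717: h=2 → slot 2
750: h=9, probe 9,10,11,12,0,1 → slot 1
636: h=12, probe 12,0,1,2,3 → slot 3
Table: [347, 750, 717, 636, ∅, ∅, ∅, ∅, ∅, 815, 217, 37, 685]

17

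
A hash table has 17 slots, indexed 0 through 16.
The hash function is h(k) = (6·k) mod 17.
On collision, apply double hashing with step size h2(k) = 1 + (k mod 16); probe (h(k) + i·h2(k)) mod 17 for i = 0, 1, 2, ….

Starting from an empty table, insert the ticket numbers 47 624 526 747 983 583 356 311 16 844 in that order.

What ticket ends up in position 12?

Insert 47: h=10, slot 10 empty → index 10.
Insert 624: h=4, slot 4 empty → index 4.
Insert 526: h=11, slot 11 empty → index 11.
Insert 747: h=11, h2=12, slot 11 occupied → index 6.
Insert 983: h=16, slot 16 empty → index 16.
Insert 583: h=13, slot 13 empty → index 13.
Insert 356: h=11, h2=5, slots 11,16,4 occupied → index 9.
Insert 311: h=13, h2=8, slots 13,4 occupied → index 12.
Insert 16: h=11, h2=1, slots 11,12,13 occupied → index 14.
Insert 844: h=15, slot 15 empty → index 15.
Table: [—, —, —, —, 624, —, 747, —, —, 356, 47, 526, 311, 583, 16, 844, 983]

311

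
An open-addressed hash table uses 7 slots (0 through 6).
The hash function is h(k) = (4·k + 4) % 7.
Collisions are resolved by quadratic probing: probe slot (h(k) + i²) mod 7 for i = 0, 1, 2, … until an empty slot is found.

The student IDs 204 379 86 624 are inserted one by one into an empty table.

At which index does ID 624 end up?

3

Insert 204: h=1, slot 1 empty → index 1.
Insert 379: h=1, slot 1 occupied → index 2.
Insert 86: h=5, slot 5 empty → index 5.
Insert 624: h=1, slots 1,2,5 occupied → index 3.
Table: [., 204, 379, 624, ., 86, .]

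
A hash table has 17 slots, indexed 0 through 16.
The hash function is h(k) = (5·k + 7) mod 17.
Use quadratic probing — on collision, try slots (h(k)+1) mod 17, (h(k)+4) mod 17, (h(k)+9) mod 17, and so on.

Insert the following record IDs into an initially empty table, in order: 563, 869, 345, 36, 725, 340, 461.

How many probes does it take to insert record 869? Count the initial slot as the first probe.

Insert 563: h=0, slot 0 empty -> index 0.
Insert 869: h=0, slot 0 occupied -> index 1.
Insert 345: h=15, slot 15 empty -> index 15.
Insert 36: h=0, slots 0,1 occupied -> index 4.
Insert 725: h=11, slot 11 empty -> index 11.
Insert 340: h=7, slot 7 empty -> index 7.
Insert 461: h=0, slots 0,1,4 occupied -> index 9.
Table: [563, 869, —, —, 36, —, —, 340, —, 461, —, 725, —, —, —, 345, —]

2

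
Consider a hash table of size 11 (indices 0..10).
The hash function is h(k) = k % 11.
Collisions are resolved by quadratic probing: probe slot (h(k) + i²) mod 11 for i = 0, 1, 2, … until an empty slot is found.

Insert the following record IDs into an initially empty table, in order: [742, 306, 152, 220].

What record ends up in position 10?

742 hashes to 5; slot 5 is free -> place at 5.
306 hashes to 9; slot 9 is free -> place at 9.
152 hashes to 9; 9 taken -> place at 10.
220 hashes to 0; slot 0 is free -> place at 0.
Table: [220, _, _, _, _, 742, _, _, _, 306, 152]

152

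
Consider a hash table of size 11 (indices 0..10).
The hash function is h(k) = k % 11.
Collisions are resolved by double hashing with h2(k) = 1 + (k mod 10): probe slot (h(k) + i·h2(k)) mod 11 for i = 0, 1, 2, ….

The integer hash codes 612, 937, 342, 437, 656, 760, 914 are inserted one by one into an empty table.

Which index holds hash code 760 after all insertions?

612: h=7 -> slot 7
937: h=2 -> slot 2
342: h=1 -> slot 1
437: h=8 -> slot 8
656: h=7, h2=7, probe 7,3 -> slot 3
760: h=1, h2=1, probe 1,2,3,4 -> slot 4
914: h=1, h2=5, probe 1,6 -> slot 6
Table: [∅, 342, 937, 656, 760, ∅, 914, 612, 437, ∅, ∅]

4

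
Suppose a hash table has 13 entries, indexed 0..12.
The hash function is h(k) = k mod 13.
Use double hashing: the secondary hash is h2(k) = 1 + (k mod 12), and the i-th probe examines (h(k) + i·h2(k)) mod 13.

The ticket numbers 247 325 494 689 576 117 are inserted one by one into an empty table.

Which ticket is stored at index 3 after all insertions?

494

Insert 247: h=0, slot 0 empty => index 0.
Insert 325: h=0, h2=2, slot 0 occupied => index 2.
Insert 494: h=0, h2=3, slot 0 occupied => index 3.
Insert 689: h=0, h2=6, slot 0 occupied => index 6.
Insert 576: h=4, slot 4 empty => index 4.
Insert 117: h=0, h2=10, slot 0 occupied => index 10.
Table: [247, _, 325, 494, 576, _, 689, _, _, _, 117, _, _]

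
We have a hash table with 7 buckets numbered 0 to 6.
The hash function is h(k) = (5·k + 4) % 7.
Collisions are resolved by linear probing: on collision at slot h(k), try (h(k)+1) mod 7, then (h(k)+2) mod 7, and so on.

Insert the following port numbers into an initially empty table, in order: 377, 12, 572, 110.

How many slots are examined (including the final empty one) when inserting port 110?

3

377: h=6 -> slot 6
12: h=1 -> slot 1
572: h=1, probe 1,2 -> slot 2
110: h=1, probe 1,2,3 -> slot 3
Table: [_, 12, 572, 110, _, _, 377]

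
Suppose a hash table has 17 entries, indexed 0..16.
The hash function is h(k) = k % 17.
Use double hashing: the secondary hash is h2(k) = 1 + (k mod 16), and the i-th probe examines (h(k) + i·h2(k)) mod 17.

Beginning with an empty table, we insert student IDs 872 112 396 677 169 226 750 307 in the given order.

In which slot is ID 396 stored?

1

872: h=5 -> slot 5
112: h=10 -> slot 10
396: h=5, h2=13, probe 5,1 -> slot 1
677: h=14 -> slot 14
169: h=16 -> slot 16
226: h=5, h2=3, probe 5,8 -> slot 8
750: h=2 -> slot 2
307: h=1, h2=4, probe 1,5,9 -> slot 9
Table: [., 396, 750, ., ., 872, ., ., 226, 307, 112, ., ., ., 677, ., 169]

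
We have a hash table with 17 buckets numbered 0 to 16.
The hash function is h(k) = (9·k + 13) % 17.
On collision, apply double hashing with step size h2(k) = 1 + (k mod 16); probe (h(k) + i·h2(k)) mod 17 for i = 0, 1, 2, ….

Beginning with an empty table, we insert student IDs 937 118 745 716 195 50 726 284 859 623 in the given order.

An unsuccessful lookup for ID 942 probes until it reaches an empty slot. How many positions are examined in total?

937: h=14 -> slot 14
118: h=4 -> slot 4
745: h=3 -> slot 3
716: h=14, h2=13, probe 14,10 -> slot 10
195: h=0 -> slot 0
50: h=4, h2=3, probe 4,7 -> slot 7
726: h=2 -> slot 2
284: h=2, h2=13, probe 2,15 -> slot 15
859: h=9 -> slot 9
623: h=10, h2=16, probe 10,9,8 -> slot 8
Table: [195, -, 726, 745, 118, -, -, 50, 623, 859, 716, -, -, -, 937, 284, -]
Lookup 942: h=8, h2=15, probe 8,6 → slot 6 empty, not found.

2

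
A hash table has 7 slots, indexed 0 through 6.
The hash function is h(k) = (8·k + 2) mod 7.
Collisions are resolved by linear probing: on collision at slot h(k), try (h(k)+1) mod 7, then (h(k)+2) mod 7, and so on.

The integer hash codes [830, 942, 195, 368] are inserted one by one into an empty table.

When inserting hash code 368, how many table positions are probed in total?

Insert 830: h=6, slot 6 empty -> index 6.
Insert 942: h=6, slot 6 occupied -> index 0.
Insert 195: h=1, slot 1 empty -> index 1.
Insert 368: h=6, slots 6,0,1 occupied -> index 2.
Table: [942, 195, 368, -, -, -, 830]

4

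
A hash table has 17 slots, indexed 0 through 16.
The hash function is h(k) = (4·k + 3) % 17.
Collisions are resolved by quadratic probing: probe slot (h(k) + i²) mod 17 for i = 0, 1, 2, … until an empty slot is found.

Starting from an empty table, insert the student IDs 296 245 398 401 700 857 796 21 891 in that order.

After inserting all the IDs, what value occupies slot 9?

401

296: h=14 -> slot 14
245: h=14, probe 14,15 -> slot 15
398: h=14, probe 14,15,1 -> slot 1
401: h=9 -> slot 9
700: h=15, probe 15,16 -> slot 16
857: h=14, probe 14,15,1,6 -> slot 6
796: h=8 -> slot 8
21: h=2 -> slot 2
891: h=14, probe 14,15,1,6,13 -> slot 13
Table: [., 398, 21, ., ., ., 857, ., 796, 401, ., ., ., 891, 296, 245, 700]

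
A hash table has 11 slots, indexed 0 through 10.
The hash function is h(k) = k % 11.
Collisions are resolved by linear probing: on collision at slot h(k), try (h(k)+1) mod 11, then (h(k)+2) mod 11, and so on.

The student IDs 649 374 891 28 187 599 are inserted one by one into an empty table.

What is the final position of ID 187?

649: h=0 => slot 0
374: h=0, probe 0,1 => slot 1
891: h=0, probe 0,1,2 => slot 2
28: h=6 => slot 6
187: h=0, probe 0,1,2,3 => slot 3
599: h=5 => slot 5
Table: [649, 374, 891, 187, -, 599, 28, -, -, -, -]

3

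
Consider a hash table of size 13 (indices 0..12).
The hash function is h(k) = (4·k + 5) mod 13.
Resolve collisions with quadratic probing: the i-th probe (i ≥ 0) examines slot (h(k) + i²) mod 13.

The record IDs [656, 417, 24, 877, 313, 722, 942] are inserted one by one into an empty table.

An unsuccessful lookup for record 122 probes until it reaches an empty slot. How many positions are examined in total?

4

656: h=3 -> slot 3
417: h=9 -> slot 9
24: h=10 -> slot 10
877: h=3, probe 3,4 -> slot 4
313: h=9, probe 9,10,0 -> slot 0
722: h=7 -> slot 7
942: h=3, probe 3,4,7,12 -> slot 12
Table: [313, _, _, 656, 877, _, _, 722, _, 417, 24, _, 942]
Lookup 122: h=12, probe 12,0,3,8 → slot 8 empty, not found.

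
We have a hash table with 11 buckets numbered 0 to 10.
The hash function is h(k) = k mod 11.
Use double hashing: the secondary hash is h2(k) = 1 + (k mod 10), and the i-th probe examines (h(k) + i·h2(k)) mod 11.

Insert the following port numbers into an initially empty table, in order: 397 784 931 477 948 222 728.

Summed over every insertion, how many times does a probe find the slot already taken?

397: h=1 → slot 1
784: h=3 → slot 3
931: h=7 → slot 7
477: h=4 → slot 4
948: h=2 → slot 2
222: h=2, h2=3, probe 2,5 → slot 5
728: h=2, h2=9, probe 2,0 → slot 0
Table: [728, 397, 948, 784, 477, 222, ∅, 931, ∅, ∅, ∅]

2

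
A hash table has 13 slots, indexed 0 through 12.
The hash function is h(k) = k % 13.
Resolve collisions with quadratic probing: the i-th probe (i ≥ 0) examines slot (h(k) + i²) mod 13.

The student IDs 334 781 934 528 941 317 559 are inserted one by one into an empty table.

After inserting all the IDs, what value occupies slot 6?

317

334: h=9 -> slot 9
781: h=1 -> slot 1
934: h=11 -> slot 11
528: h=8 -> slot 8
941: h=5 -> slot 5
317: h=5, probe 5,6 -> slot 6
559: h=0 -> slot 0
Table: [559, 781, ., ., ., 941, 317, ., 528, 334, ., 934, .]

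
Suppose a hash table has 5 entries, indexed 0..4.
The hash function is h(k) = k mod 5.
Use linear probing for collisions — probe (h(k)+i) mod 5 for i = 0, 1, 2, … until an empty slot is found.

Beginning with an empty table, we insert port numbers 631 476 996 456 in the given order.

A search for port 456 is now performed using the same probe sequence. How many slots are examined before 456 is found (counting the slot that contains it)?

4

Insert 631: h=1, slot 1 empty -> index 1.
Insert 476: h=1, slot 1 occupied -> index 2.
Insert 996: h=1, slots 1,2 occupied -> index 3.
Insert 456: h=1, slots 1,2,3 occupied -> index 4.
Table: [-, 631, 476, 996, 456]
Lookup 456: h=1, probe 1,2,3,4 → found at 4.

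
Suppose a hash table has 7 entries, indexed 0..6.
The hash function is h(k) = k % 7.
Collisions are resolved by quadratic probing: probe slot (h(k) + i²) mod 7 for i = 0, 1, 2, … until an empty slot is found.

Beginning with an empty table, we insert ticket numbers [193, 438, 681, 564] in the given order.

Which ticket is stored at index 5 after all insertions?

Insert 193: h=4, slot 4 empty => index 4.
Insert 438: h=4, slot 4 occupied => index 5.
Insert 681: h=2, slot 2 empty => index 2.
Insert 564: h=4, slots 4,5 occupied => index 1.
Table: [—, 564, 681, —, 193, 438, —]

438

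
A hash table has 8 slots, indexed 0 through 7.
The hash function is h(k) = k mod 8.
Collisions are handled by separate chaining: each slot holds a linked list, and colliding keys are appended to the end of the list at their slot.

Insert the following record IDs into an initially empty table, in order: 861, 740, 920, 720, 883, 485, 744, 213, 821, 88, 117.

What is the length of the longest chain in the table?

5

861 → bucket 5
740 → bucket 4
920 → bucket 0
720 → bucket 0 (collision)
883 → bucket 3
485 → bucket 5 (collision)
744 → bucket 0 (collision)
213 → bucket 5 (collision)
821 → bucket 5 (collision)
88 → bucket 0 (collision)
117 → bucket 5 (collision)
Final buckets:
0: 920 -> 720 -> 744 -> 88
1: .
2: .
3: 883
4: 740
5: 861 -> 485 -> 213 -> 821 -> 117
6: .
7: .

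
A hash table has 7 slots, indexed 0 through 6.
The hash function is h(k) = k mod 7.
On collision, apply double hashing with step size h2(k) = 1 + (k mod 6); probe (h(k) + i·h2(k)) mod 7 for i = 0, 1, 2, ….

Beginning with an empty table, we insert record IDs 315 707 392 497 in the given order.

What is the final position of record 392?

3

315 hashes to 0; slot 0 is free -> place at 0.
707 hashes to 0, h2=6; 0 taken -> place at 6.
392 hashes to 0, h2=3; 0 taken -> place at 3.
497 hashes to 0, h2=6; 0,6 taken -> place at 5.
Table: [315, -, -, 392, -, 497, 707]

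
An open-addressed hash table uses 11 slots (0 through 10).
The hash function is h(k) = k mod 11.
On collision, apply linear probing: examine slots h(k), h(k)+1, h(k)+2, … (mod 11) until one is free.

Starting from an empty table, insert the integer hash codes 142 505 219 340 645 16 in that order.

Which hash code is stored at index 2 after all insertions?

340

142: h=10 → slot 10
505: h=10, probe 10,0 → slot 0
219: h=10, probe 10,0,1 → slot 1
340: h=10, probe 10,0,1,2 → slot 2
645: h=7 → slot 7
16: h=5 → slot 5
Table: [505, 219, 340, ., ., 16, ., 645, ., ., 142]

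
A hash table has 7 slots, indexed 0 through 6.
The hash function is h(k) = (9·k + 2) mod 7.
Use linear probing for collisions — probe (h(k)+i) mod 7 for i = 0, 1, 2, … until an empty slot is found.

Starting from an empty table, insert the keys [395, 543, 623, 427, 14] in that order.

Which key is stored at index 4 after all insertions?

395 hashes to 1; slot 1 is free => place at 1.
543 hashes to 3; slot 3 is free => place at 3.
623 hashes to 2; slot 2 is free => place at 2.
427 hashes to 2; 2,3 taken => place at 4.
14 hashes to 2; 2,3,4 taken => place at 5.
Table: [., 395, 623, 543, 427, 14, .]

427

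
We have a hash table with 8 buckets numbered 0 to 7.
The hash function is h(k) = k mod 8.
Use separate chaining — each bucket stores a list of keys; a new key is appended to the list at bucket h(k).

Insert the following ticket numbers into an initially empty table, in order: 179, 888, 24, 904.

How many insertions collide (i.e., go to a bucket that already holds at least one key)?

2

179 → bucket 3
888 → bucket 0
24 → bucket 0 (collision)
904 → bucket 0 (collision)
Final buckets:
0: 888 -> 24 -> 904
1: —
2: —
3: 179
4: —
5: —
6: —
7: —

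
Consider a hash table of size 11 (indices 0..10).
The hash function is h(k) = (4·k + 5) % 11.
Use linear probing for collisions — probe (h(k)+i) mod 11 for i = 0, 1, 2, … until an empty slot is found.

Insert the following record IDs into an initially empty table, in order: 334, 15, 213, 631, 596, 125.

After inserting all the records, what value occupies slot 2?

631

Insert 334: h=10, slot 10 empty → index 10.
Insert 15: h=10, slot 10 occupied → index 0.
Insert 213: h=10, slots 10,0 occupied → index 1.
Insert 631: h=10, slots 10,0,1 occupied → index 2.
Insert 596: h=2, slot 2 occupied → index 3.
Insert 125: h=10, slots 10,0,1,2,3 occupied → index 4.
Table: [15, 213, 631, 596, 125, _, _, _, _, _, 334]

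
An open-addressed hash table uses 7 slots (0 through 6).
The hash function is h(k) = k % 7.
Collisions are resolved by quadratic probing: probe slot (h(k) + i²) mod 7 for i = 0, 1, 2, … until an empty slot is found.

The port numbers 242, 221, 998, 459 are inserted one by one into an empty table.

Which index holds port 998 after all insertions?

1

242: h=4 -> slot 4
221: h=4, probe 4,5 -> slot 5
998: h=4, probe 4,5,1 -> slot 1
459: h=4, probe 4,5,1,6 -> slot 6
Table: [_, 998, _, _, 242, 221, 459]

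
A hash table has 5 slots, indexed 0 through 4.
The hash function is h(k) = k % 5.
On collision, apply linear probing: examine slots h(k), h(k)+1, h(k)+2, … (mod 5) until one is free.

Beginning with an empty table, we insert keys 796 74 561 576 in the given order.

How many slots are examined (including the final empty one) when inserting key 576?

796: h=1 → slot 1
74: h=4 → slot 4
561: h=1, probe 1,2 → slot 2
576: h=1, probe 1,2,3 → slot 3
Table: [-, 796, 561, 576, 74]

3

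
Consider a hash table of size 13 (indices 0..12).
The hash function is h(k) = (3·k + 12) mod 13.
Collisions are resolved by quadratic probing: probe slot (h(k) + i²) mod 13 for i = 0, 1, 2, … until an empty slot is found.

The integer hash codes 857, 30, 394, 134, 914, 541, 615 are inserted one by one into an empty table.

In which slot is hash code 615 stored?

857 hashes to 9; slot 9 is free => place at 9.
30 hashes to 11; slot 11 is free => place at 11.
394 hashes to 11; 11 taken => place at 12.
134 hashes to 11; 11,12 taken => place at 2.
914 hashes to 11; 11,12,2 taken => place at 7.
541 hashes to 10; slot 10 is free => place at 10.
615 hashes to 11; 11,12,2,7 taken => place at 1.
Table: [—, 615, 134, —, —, —, —, 914, —, 857, 541, 30, 394]

1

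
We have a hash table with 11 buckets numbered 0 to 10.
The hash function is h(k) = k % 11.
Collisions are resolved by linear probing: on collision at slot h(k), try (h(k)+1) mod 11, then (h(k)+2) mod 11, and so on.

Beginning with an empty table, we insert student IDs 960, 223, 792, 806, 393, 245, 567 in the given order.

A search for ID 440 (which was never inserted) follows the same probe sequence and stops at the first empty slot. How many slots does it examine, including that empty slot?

Insert 960: h=3, slot 3 empty → index 3.
Insert 223: h=3, slot 3 occupied → index 4.
Insert 792: h=0, slot 0 empty → index 0.
Insert 806: h=3, slots 3,4 occupied → index 5.
Insert 393: h=8, slot 8 empty → index 8.
Insert 245: h=3, slots 3,4,5 occupied → index 6.
Insert 567: h=6, slot 6 occupied → index 7.
Table: [792, _, _, 960, 223, 806, 245, 567, 393, _, _]
Lookup 440: h=0, probe 0,1 → slot 1 empty, not found.

2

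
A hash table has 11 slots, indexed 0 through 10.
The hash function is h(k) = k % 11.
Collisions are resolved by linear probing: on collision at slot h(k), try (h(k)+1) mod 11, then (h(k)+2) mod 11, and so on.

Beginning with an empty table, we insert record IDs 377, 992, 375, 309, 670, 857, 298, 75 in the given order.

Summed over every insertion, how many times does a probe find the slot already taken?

8

Insert 377: h=3, slot 3 empty → index 3.
Insert 992: h=2, slot 2 empty → index 2.
Insert 375: h=1, slot 1 empty → index 1.
Insert 309: h=1, slots 1,2,3 occupied → index 4.
Insert 670: h=10, slot 10 empty → index 10.
Insert 857: h=10, slot 10 occupied → index 0.
Insert 298: h=1, slots 1,2,3,4 occupied → index 5.
Insert 75: h=9, slot 9 empty → index 9.
Table: [857, 375, 992, 377, 309, 298, ., ., ., 75, 670]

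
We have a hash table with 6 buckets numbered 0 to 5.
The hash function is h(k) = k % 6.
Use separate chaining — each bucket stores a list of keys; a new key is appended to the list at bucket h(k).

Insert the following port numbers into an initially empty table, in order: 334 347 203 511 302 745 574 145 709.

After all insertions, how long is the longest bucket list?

4

334 → bucket 4
347 → bucket 5
203 → bucket 5 (collision)
511 → bucket 1
302 → bucket 2
745 → bucket 1 (collision)
574 → bucket 4 (collision)
145 → bucket 1 (collision)
709 → bucket 1 (collision)
Final buckets:
0: ∅
1: 511 -> 745 -> 145 -> 709
2: 302
3: ∅
4: 334 -> 574
5: 347 -> 203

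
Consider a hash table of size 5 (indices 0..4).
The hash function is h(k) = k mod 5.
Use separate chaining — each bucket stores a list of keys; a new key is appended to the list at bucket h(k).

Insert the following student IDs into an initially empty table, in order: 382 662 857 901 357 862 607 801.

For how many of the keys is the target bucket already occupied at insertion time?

6

Insert 382: h=2, bucket 2 empty → new chain.
Insert 662: h=2, bucket 2 nonempty → append to chain.
Insert 857: h=2, bucket 2 nonempty → append to chain.
Insert 901: h=1, bucket 1 empty → new chain.
Insert 357: h=2, bucket 2 nonempty → append to chain.
Insert 862: h=2, bucket 2 nonempty → append to chain.
Insert 607: h=2, bucket 2 nonempty → append to chain.
Insert 801: h=1, bucket 1 nonempty → append to chain.
Final buckets:
0: _
1: 901 -> 801
2: 382 -> 662 -> 857 -> 357 -> 862 -> 607
3: _
4: _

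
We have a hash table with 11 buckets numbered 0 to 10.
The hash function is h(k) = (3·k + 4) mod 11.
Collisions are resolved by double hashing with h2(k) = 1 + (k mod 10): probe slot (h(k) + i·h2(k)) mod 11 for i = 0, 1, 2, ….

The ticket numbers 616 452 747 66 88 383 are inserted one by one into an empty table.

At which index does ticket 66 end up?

0

616: h=4 → slot 4
452: h=7 → slot 7
747: h=1 → slot 1
66: h=4, h2=7, probe 4,0 → slot 0
88: h=4, h2=9, probe 4,2 → slot 2
383: h=9 → slot 9
Table: [66, 747, 88, —, 616, —, —, 452, —, 383, —]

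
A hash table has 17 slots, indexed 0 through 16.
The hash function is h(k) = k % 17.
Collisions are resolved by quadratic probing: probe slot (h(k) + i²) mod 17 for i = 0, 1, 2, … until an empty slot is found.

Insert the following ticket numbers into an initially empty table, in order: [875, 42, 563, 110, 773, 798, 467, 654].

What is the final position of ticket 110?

Insert 875: h=8, slot 8 empty → index 8.
Insert 42: h=8, slot 8 occupied → index 9.
Insert 563: h=2, slot 2 empty → index 2.
Insert 110: h=8, slots 8,9 occupied → index 12.
Insert 773: h=8, slots 8,9,12 occupied → index 0.
Insert 798: h=16, slot 16 empty → index 16.
Insert 467: h=8, slots 8,9,12,0 occupied → index 7.
Insert 654: h=8, slots 8,9,12,0,7,16 occupied → index 10.
Table: [773, ∅, 563, ∅, ∅, ∅, ∅, 467, 875, 42, 654, ∅, 110, ∅, ∅, ∅, 798]

12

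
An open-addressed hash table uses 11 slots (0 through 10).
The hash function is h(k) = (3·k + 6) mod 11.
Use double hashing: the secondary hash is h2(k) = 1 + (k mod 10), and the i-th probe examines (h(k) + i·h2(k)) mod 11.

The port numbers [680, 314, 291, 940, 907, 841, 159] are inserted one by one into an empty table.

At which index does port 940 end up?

1

Insert 680: h=0, slot 0 empty -> index 0.
Insert 314: h=2, slot 2 empty -> index 2.
Insert 291: h=10, slot 10 empty -> index 10.
Insert 940: h=10, h2=1, slots 10,0 occupied -> index 1.
Insert 907: h=10, h2=8, slot 10 occupied -> index 7.
Insert 841: h=10, h2=2, slots 10,1 occupied -> index 3.
Insert 159: h=10, h2=10, slot 10 occupied -> index 9.
Table: [680, 940, 314, 841, -, -, -, 907, -, 159, 291]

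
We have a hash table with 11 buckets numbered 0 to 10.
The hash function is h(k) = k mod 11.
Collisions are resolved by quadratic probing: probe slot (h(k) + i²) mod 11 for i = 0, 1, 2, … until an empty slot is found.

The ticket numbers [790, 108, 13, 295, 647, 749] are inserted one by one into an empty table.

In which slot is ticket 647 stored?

790: h=9 -> slot 9
108: h=9, probe 9,10 -> slot 10
13: h=2 -> slot 2
295: h=9, probe 9,10,2,7 -> slot 7
647: h=9, probe 9,10,2,7,3 -> slot 3
749: h=1 -> slot 1
Table: [., 749, 13, 647, ., ., ., 295, ., 790, 108]

3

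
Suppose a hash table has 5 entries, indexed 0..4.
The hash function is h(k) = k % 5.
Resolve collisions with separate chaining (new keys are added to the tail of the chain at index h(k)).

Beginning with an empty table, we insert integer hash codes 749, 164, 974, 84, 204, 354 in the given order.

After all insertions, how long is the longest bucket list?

6

Insert 749: h=4, bucket 4 empty -> new chain.
Insert 164: h=4, bucket 4 nonempty -> append to chain.
Insert 974: h=4, bucket 4 nonempty -> append to chain.
Insert 84: h=4, bucket 4 nonempty -> append to chain.
Insert 204: h=4, bucket 4 nonempty -> append to chain.
Insert 354: h=4, bucket 4 nonempty -> append to chain.
Final buckets:
0: .
1: .
2: .
3: .
4: 749 -> 164 -> 974 -> 84 -> 204 -> 354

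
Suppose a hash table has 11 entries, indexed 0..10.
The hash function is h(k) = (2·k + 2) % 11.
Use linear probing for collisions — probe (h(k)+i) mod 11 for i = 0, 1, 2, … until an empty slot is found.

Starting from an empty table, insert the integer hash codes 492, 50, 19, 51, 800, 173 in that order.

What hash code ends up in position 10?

173

Insert 492: h=7, slot 7 empty -> index 7.
Insert 50: h=3, slot 3 empty -> index 3.
Insert 19: h=7, slot 7 occupied -> index 8.
Insert 51: h=5, slot 5 empty -> index 5.
Insert 800: h=7, slots 7,8 occupied -> index 9.
Insert 173: h=7, slots 7,8,9 occupied -> index 10.
Table: [., ., ., 50, ., 51, ., 492, 19, 800, 173]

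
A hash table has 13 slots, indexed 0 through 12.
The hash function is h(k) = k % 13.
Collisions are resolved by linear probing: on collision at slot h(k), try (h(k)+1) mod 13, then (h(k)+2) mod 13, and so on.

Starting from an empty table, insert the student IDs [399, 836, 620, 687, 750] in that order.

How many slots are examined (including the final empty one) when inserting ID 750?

399: h=9 -> slot 9
836: h=4 -> slot 4
620: h=9, probe 9,10 -> slot 10
687: h=11 -> slot 11
750: h=9, probe 9,10,11,12 -> slot 12
Table: [_, _, _, _, 836, _, _, _, _, 399, 620, 687, 750]

4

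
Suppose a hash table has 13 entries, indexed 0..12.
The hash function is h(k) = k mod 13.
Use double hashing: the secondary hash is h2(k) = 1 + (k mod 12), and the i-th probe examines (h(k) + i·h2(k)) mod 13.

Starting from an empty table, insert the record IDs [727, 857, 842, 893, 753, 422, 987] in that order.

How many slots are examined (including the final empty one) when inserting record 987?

727: h=12 => slot 12
857: h=12, h2=6, probe 12,5 => slot 5
842: h=10 => slot 10
893: h=9 => slot 9
753: h=12, h2=10, probe 12,9,6 => slot 6
422: h=6, h2=3, probe 6,9,12,2 => slot 2
987: h=12, h2=4, probe 12,3 => slot 3
Table: [—, —, 422, 987, —, 857, 753, —, —, 893, 842, —, 727]

2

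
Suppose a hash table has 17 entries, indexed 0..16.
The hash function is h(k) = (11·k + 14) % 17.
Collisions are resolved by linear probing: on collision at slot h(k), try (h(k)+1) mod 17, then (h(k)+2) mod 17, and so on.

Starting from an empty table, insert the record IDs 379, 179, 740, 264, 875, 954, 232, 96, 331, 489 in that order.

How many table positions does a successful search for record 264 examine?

Insert 379: h=1, slot 1 empty -> index 1.
Insert 179: h=11, slot 11 empty -> index 11.
Insert 740: h=11, slot 11 occupied -> index 12.
Insert 264: h=11, slots 11,12 occupied -> index 13.
Insert 875: h=0, slot 0 empty -> index 0.
Insert 954: h=2, slot 2 empty -> index 2.
Insert 232: h=16, slot 16 empty -> index 16.
Insert 96: h=16, slots 16,0,1,2 occupied -> index 3.
Insert 331: h=0, slots 0,1,2,3 occupied -> index 4.
Insert 489: h=4, slot 4 occupied -> index 5.
Table: [875, 379, 954, 96, 331, 489, ., ., ., ., ., 179, 740, 264, ., ., 232]
Lookup 264: h=11, probe 11,12,13 → found at 13.

3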